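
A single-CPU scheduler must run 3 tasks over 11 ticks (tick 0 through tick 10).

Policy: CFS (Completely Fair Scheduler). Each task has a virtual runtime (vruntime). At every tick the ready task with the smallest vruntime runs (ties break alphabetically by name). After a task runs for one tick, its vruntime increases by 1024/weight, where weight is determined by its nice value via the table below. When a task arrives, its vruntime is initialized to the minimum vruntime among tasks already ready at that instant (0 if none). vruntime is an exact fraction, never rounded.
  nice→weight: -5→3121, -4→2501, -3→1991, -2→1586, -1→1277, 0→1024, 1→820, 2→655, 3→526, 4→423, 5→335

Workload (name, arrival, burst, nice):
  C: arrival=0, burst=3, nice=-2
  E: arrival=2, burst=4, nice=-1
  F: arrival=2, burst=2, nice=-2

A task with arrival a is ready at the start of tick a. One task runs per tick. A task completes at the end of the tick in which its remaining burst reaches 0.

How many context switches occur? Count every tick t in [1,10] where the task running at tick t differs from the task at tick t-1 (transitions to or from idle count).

t=0: vr[C=0] → run C
t=1: vr[C=512/793] → run C
t=2: vr[C=1024/793 E=1024/793 F=1024/793] → run C
t=3: vr[E=1024/793 F=1024/793] → run E
t=4: vr[E=2119680/1012661 F=1024/793] → run F
t=5: vr[E=2119680/1012661 F=1536/793] → run F
t=6: vr[E=2119680/1012661] → run E
t=7: vr[E=2931712/1012661] → run E
t=8: vr[E=3743744/1012661] → run E
t=9: (idle)
t=10: (idle)

context switches = 4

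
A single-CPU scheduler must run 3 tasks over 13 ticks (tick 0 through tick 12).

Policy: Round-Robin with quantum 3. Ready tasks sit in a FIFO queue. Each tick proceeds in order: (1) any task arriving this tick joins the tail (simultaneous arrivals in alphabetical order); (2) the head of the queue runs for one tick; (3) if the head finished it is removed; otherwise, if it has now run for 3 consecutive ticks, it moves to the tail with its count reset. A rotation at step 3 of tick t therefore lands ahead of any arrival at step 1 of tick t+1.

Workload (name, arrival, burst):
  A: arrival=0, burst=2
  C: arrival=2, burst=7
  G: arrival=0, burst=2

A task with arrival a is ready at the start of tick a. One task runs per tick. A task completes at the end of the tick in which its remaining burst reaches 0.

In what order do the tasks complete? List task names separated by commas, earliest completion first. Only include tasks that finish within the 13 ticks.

t=0: queue=[A,G] q_used=0 → run A
t=1: queue=[A,G] q_used=1 → run A
t=2: queue=[G,C] q_used=0 → run G
t=3: queue=[G,C] q_used=1 → run G
t=4: queue=[C] q_used=0 → run C
t=5: queue=[C] q_used=1 → run C
t=6: queue=[C] q_used=2 → run C
t=7: queue=[C] q_used=0 → run C
t=8: queue=[C] q_used=1 → run C
t=9: queue=[C] q_used=2 → run C
t=10: queue=[C] q_used=0 → run C
t=11: (idle)
t=12: (idle)

completion order = A, G, C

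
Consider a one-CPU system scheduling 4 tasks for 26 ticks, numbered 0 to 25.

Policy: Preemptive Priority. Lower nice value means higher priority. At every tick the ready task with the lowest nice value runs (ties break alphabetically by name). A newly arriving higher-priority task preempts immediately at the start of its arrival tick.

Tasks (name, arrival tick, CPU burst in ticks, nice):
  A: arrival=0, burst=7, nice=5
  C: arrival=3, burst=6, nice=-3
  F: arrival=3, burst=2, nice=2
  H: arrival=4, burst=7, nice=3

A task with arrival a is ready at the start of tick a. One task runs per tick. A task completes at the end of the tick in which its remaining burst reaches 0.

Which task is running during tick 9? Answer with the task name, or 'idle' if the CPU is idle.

running at tick 9 = F

t=0: ready={A} → run A
t=1: ready={A} → run A
t=2: ready={A} → run A
t=3: ready={A,C,F} → run C
t=4: ready={A,C,F,H} → run C
t=5: ready={A,C,F,H} → run C
t=6: ready={A,C,F,H} → run C
t=7: ready={A,C,F,H} → run C
t=8: ready={A,C,F,H} → run C
t=9: ready={A,F,H} → run F
t=10: ready={A,F,H} → run F
t=11: ready={A,H} → run H
t=12: ready={A,H} → run H
t=13: ready={A,H} → run H
t=14: ready={A,H} → run H
t=15: ready={A,H} → run H
t=16: ready={A,H} → run H
t=17: ready={A,H} → run H
t=18: ready={A} → run A
t=19: ready={A} → run A
t=20: ready={A} → run A
t=21: ready={A} → run A
t=22: (idle)
t=23: (idle)
t=24: (idle)
t=25: (idle)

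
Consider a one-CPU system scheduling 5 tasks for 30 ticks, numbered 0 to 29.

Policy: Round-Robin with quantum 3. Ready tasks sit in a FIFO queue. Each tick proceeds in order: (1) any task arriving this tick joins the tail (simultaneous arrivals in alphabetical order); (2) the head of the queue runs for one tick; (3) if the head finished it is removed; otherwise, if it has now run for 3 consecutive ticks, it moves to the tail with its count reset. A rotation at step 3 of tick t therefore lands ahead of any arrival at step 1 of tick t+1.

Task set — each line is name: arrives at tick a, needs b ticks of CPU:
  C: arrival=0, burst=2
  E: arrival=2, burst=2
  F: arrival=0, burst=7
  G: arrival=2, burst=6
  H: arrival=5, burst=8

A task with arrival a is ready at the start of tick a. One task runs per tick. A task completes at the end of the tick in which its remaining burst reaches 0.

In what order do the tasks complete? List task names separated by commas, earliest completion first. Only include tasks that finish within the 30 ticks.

completion order = C, E, G, F, H

t=0: queue=[C,F] q_used=0 → run C
t=1: queue=[C,F] q_used=1 → run C
t=2: queue=[F,E,G] q_used=0 → run F
t=3: queue=[F,E,G] q_used=1 → run F
t=4: queue=[F,E,G] q_used=2 → run F
t=5: queue=[E,G,F,H] q_used=0 → run E
t=6: queue=[E,G,F,H] q_used=1 → run E
t=7: queue=[G,F,H] q_used=0 → run G
t=8: queue=[G,F,H] q_used=1 → run G
t=9: queue=[G,F,H] q_used=2 → run G
t=10: queue=[F,H,G] q_used=0 → run F
t=11: queue=[F,H,G] q_used=1 → run F
t=12: queue=[F,H,G] q_used=2 → run F
t=13: queue=[H,G,F] q_used=0 → run H
t=14: queue=[H,G,F] q_used=1 → run H
t=15: queue=[H,G,F] q_used=2 → run H
t=16: queue=[G,F,H] q_used=0 → run G
t=17: queue=[G,F,H] q_used=1 → run G
t=18: queue=[G,F,H] q_used=2 → run G
t=19: queue=[F,H] q_used=0 → run F
t=20: queue=[H] q_used=0 → run H
t=21: queue=[H] q_used=1 → run H
t=22: queue=[H] q_used=2 → run H
t=23: queue=[H] q_used=0 → run H
t=24: queue=[H] q_used=1 → run H
t=25: (idle)
t=26: (idle)
t=27: (idle)
t=28: (idle)
t=29: (idle)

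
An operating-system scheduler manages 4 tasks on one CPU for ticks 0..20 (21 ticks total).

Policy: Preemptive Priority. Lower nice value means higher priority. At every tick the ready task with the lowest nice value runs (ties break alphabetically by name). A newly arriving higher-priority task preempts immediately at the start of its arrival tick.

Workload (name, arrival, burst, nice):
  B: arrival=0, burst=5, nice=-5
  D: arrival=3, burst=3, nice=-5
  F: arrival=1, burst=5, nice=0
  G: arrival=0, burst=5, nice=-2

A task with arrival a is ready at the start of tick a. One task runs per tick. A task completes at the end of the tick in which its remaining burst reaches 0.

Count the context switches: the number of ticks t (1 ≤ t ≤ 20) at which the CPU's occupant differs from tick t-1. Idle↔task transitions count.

context switches = 4

t=0: ready={B,G} → run B
t=1: ready={B,F,G} → run B
t=2: ready={B,F,G} → run B
t=3: ready={B,D,F,G} → run B
t=4: ready={B,D,F,G} → run B
t=5: ready={D,F,G} → run D
t=6: ready={D,F,G} → run D
t=7: ready={D,F,G} → run D
t=8: ready={F,G} → run G
t=9: ready={F,G} → run G
t=10: ready={F,G} → run G
t=11: ready={F,G} → run G
t=12: ready={F,G} → run G
t=13: ready={F} → run F
t=14: ready={F} → run F
t=15: ready={F} → run F
t=16: ready={F} → run F
t=17: ready={F} → run F
t=18: (idle)
t=19: (idle)
t=20: (idle)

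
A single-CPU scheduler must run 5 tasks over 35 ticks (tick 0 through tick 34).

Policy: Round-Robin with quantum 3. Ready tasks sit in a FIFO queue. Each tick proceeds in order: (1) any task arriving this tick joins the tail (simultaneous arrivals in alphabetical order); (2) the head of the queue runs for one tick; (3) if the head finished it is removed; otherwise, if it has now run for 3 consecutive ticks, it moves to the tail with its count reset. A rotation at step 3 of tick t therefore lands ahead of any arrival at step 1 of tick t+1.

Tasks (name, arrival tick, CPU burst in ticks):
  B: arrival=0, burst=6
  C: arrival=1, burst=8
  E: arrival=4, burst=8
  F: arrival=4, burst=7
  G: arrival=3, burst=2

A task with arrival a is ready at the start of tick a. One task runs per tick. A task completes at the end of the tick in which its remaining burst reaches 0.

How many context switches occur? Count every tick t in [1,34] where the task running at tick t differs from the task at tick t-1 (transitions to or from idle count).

context switches = 12

t=0: queue=[B] q_used=0 → run B
t=1: queue=[B,C] q_used=1 → run B
t=2: queue=[B,C] q_used=2 → run B
t=3: queue=[C,B,G] q_used=0 → run C
t=4: queue=[C,B,G,E,F] q_used=1 → run C
t=5: queue=[C,B,G,E,F] q_used=2 → run C
t=6: queue=[B,G,E,F,C] q_used=0 → run B
t=7: queue=[B,G,E,F,C] q_used=1 → run B
t=8: queue=[B,G,E,F,C] q_used=2 → run B
t=9: queue=[G,E,F,C] q_used=0 → run G
t=10: queue=[G,E,F,C] q_used=1 → run G
t=11: queue=[E,F,C] q_used=0 → run E
t=12: queue=[E,F,C] q_used=1 → run E
t=13: queue=[E,F,C] q_used=2 → run E
t=14: queue=[F,C,E] q_used=0 → run F
t=15: queue=[F,C,E] q_used=1 → run F
t=16: queue=[F,C,E] q_used=2 → run F
t=17: queue=[C,E,F] q_used=0 → run C
t=18: queue=[C,E,F] q_used=1 → run C
t=19: queue=[C,E,F] q_used=2 → run C
t=20: queue=[E,F,C] q_used=0 → run E
t=21: queue=[E,F,C] q_used=1 → run E
t=22: queue=[E,F,C] q_used=2 → run E
t=23: queue=[F,C,E] q_used=0 → run F
t=24: queue=[F,C,E] q_used=1 → run F
t=25: queue=[F,C,E] q_used=2 → run F
t=26: queue=[C,E,F] q_used=0 → run C
t=27: queue=[C,E,F] q_used=1 → run C
t=28: queue=[E,F] q_used=0 → run E
t=29: queue=[E,F] q_used=1 → run E
t=30: queue=[F] q_used=0 → run F
t=31: (idle)
t=32: (idle)
t=33: (idle)
t=34: (idle)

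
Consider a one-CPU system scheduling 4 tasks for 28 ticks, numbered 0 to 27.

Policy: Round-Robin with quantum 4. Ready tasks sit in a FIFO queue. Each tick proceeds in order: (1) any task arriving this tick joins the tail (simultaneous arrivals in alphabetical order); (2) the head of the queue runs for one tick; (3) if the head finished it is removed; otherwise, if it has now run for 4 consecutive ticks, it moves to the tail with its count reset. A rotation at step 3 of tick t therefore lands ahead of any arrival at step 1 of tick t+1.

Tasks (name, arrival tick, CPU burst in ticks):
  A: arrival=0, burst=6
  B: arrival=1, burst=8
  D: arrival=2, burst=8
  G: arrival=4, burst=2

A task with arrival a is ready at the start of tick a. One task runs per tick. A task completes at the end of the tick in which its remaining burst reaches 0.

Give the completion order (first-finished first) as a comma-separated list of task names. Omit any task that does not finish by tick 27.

completion order = A, G, B, D

t=0: queue=[A] q_used=0 → run A
t=1: queue=[A,B] q_used=1 → run A
t=2: queue=[A,B,D] q_used=2 → run A
t=3: queue=[A,B,D] q_used=3 → run A
t=4: queue=[B,D,A,G] q_used=0 → run B
t=5: queue=[B,D,A,G] q_used=1 → run B
t=6: queue=[B,D,A,G] q_used=2 → run B
t=7: queue=[B,D,A,G] q_used=3 → run B
t=8: queue=[D,A,G,B] q_used=0 → run D
t=9: queue=[D,A,G,B] q_used=1 → run D
t=10: queue=[D,A,G,B] q_used=2 → run D
t=11: queue=[D,A,G,B] q_used=3 → run D
t=12: queue=[A,G,B,D] q_used=0 → run A
t=13: queue=[A,G,B,D] q_used=1 → run A
t=14: queue=[G,B,D] q_used=0 → run G
t=15: queue=[G,B,D] q_used=1 → run G
t=16: queue=[B,D] q_used=0 → run B
t=17: queue=[B,D] q_used=1 → run B
t=18: queue=[B,D] q_used=2 → run B
t=19: queue=[B,D] q_used=3 → run B
t=20: queue=[D] q_used=0 → run D
t=21: queue=[D] q_used=1 → run D
t=22: queue=[D] q_used=2 → run D
t=23: queue=[D] q_used=3 → run D
t=24: (idle)
t=25: (idle)
t=26: (idle)
t=27: (idle)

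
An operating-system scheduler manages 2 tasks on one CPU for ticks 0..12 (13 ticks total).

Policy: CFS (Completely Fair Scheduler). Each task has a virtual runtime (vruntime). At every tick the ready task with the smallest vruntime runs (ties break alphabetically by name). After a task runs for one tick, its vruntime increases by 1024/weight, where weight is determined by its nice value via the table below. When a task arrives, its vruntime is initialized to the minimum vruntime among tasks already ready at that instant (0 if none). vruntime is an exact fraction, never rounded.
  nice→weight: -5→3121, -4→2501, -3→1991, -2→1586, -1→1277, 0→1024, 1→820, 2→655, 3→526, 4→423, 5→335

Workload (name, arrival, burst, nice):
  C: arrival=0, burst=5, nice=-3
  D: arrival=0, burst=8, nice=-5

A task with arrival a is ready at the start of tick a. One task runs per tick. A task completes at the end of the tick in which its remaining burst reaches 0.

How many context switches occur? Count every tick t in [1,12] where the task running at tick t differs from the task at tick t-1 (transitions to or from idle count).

context switches = 9

t=0: vr[C=0 D=0] → run C
t=1: vr[C=1024/1991 D=0] → run D
t=2: vr[C=1024/1991 D=1024/3121] → run D
t=3: vr[C=1024/1991 D=2048/3121] → run C
t=4: vr[C=2048/1991 D=2048/3121] → run D
t=5: vr[C=2048/1991 D=3072/3121] → run D
t=6: vr[C=2048/1991 D=4096/3121] → run C
t=7: vr[C=3072/1991 D=4096/3121] → run D
t=8: vr[C=3072/1991 D=5120/3121] → run C
t=9: vr[C=4096/1991 D=5120/3121] → run D
t=10: vr[C=4096/1991 D=6144/3121] → run D
t=11: vr[C=4096/1991 D=7168/3121] → run C
t=12: vr[D=7168/3121] → run D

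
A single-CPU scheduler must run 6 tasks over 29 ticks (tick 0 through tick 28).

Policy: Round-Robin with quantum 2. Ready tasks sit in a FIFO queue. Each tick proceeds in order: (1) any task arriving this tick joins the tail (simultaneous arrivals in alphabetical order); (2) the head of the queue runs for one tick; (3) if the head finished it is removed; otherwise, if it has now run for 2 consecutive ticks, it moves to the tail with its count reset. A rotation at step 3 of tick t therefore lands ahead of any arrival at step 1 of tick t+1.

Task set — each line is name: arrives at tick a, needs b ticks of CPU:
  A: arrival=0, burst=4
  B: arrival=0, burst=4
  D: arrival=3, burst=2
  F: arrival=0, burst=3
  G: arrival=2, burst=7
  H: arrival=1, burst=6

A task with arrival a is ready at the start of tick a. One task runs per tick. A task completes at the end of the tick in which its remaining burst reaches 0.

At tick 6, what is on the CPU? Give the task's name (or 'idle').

running at tick 6 = H

t=0: queue=[A,B,F] q_used=0 → run A
t=1: queue=[A,B,F,H] q_used=1 → run A
t=2: queue=[B,F,H,A,G] q_used=0 → run B
t=3: queue=[B,F,H,A,G,D] q_used=1 → run B
t=4: queue=[F,H,A,G,D,B] q_used=0 → run F
t=5: queue=[F,H,A,G,D,B] q_used=1 → run F
t=6: queue=[H,A,G,D,B,F] q_used=0 → run H
t=7: queue=[H,A,G,D,B,F] q_used=1 → run H
t=8: queue=[A,G,D,B,F,H] q_used=0 → run A
t=9: queue=[A,G,D,B,F,H] q_used=1 → run A
t=10: queue=[G,D,B,F,H] q_used=0 → run G
t=11: queue=[G,D,B,F,H] q_used=1 → run G
t=12: queue=[D,B,F,H,G] q_used=0 → run D
t=13: queue=[D,B,F,H,G] q_used=1 → run D
t=14: queue=[B,F,H,G] q_used=0 → run B
t=15: queue=[B,F,H,G] q_used=1 → run B
t=16: queue=[F,H,G] q_used=0 → run F
t=17: queue=[H,G] q_used=0 → run H
t=18: queue=[H,G] q_used=1 → run H
t=19: queue=[G,H] q_used=0 → run G
t=20: queue=[G,H] q_used=1 → run G
t=21: queue=[H,G] q_used=0 → run H
t=22: queue=[H,G] q_used=1 → run H
t=23: queue=[G] q_used=0 → run G
t=24: queue=[G] q_used=1 → run G
t=25: queue=[G] q_used=0 → run G
t=26: (idle)
t=27: (idle)
t=28: (idle)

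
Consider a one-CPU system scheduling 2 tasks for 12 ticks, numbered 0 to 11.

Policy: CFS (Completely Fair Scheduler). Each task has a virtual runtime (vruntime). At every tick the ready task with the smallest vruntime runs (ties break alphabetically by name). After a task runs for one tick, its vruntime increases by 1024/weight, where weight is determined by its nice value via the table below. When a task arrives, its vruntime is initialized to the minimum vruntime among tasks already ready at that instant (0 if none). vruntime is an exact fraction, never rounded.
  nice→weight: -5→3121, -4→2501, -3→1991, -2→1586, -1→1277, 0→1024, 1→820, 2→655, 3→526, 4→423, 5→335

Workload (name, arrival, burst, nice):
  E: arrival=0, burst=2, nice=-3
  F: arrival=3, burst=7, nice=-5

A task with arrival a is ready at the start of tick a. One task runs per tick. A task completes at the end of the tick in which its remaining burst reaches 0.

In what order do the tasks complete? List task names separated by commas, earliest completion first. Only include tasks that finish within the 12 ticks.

t=0: vr[E=0] → run E
t=1: vr[E=1024/1991] → run E
t=2: (idle)
t=3: vr[F=0] → run F
t=4: vr[F=1024/3121] → run F
t=5: vr[F=2048/3121] → run F
t=6: vr[F=3072/3121] → run F
t=7: vr[F=4096/3121] → run F
t=8: vr[F=5120/3121] → run F
t=9: vr[F=6144/3121] → run F
t=10: (idle)
t=11: (idle)

completion order = E, F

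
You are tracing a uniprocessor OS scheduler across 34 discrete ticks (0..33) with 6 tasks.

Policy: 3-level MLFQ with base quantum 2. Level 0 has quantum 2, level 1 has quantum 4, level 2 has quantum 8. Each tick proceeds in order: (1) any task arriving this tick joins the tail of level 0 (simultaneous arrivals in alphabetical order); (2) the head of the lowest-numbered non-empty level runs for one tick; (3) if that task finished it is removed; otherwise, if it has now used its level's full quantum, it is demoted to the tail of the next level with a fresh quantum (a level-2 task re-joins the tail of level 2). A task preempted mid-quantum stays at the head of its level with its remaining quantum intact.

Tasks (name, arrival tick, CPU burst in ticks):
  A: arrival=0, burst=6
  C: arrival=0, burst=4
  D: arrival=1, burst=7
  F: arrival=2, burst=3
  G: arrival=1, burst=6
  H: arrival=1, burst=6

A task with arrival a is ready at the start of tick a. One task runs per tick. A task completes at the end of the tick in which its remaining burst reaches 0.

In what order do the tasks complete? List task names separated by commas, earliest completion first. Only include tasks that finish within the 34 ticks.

completion order = A, C, G, H, F, D

t=0: L0/L1/L2 = AC/-/- → run A
t=1: L0/L1/L2 = ACDGH/-/- → run A
t=2: L0/L1/L2 = CDGHF/A/- → run C
t=3: L0/L1/L2 = CDGHF/A/- → run C
t=4: L0/L1/L2 = DGHF/AC/- → run D
t=5: L0/L1/L2 = DGHF/AC/- → run D
t=6: L0/L1/L2 = GHF/ACD/- → run G
t=7: L0/L1/L2 = GHF/ACD/- → run G
t=8: L0/L1/L2 = HF/ACDG/- → run H
t=9: L0/L1/L2 = HF/ACDG/- → run H
t=10: L0/L1/L2 = F/ACDGH/- → run F
t=11: L0/L1/L2 = F/ACDGH/- → run F
t=12: L0/L1/L2 = -/ACDGHF/- → run A
t=13: L0/L1/L2 = -/ACDGHF/- → run A
t=14: L0/L1/L2 = -/ACDGHF/- → run A
t=15: L0/L1/L2 = -/ACDGHF/- → run A
t=16: L0/L1/L2 = -/CDGHF/- → run C
t=17: L0/L1/L2 = -/CDGHF/- → run C
t=18: L0/L1/L2 = -/DGHF/- → run D
t=19: L0/L1/L2 = -/DGHF/- → run D
t=20: L0/L1/L2 = -/DGHF/- → run D
t=21: L0/L1/L2 = -/DGHF/- → run D
t=22: L0/L1/L2 = -/GHF/D → run G
t=23: L0/L1/L2 = -/GHF/D → run G
t=24: L0/L1/L2 = -/GHF/D → run G
t=25: L0/L1/L2 = -/GHF/D → run G
t=26: L0/L1/L2 = -/HF/D → run H
t=27: L0/L1/L2 = -/HF/D → run H
t=28: L0/L1/L2 = -/HF/D → run H
t=29: L0/L1/L2 = -/HF/D → run H
t=30: L0/L1/L2 = -/F/D → run F
t=31: L0/L1/L2 = -/-/D → run D
t=32: (idle)
t=33: (idle)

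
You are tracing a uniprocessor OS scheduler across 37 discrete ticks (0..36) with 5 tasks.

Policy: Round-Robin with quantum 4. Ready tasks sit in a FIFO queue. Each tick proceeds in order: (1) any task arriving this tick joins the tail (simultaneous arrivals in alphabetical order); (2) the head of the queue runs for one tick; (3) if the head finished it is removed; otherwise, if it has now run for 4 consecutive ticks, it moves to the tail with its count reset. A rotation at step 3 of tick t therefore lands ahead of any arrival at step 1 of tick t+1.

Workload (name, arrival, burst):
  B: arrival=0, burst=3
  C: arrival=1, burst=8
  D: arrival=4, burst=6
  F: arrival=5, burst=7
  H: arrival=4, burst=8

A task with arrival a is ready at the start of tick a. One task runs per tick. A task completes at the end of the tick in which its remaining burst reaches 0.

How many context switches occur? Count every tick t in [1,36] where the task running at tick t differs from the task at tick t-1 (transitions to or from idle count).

t=0: queue=[B] q_used=0 → run B
t=1: queue=[B,C] q_used=1 → run B
t=2: queue=[B,C] q_used=2 → run B
t=3: queue=[C] q_used=0 → run C
t=4: queue=[C,D,H] q_used=1 → run C
t=5: queue=[C,D,H,F] q_used=2 → run C
t=6: queue=[C,D,H,F] q_used=3 → run C
t=7: queue=[D,H,F,C] q_used=0 → run D
t=8: queue=[D,H,F,C] q_used=1 → run D
t=9: queue=[D,H,F,C] q_used=2 → run D
t=10: queue=[D,H,F,C] q_used=3 → run D
t=11: queue=[H,F,C,D] q_used=0 → run H
t=12: queue=[H,F,C,D] q_used=1 → run H
t=13: queue=[H,F,C,D] q_used=2 → run H
t=14: queue=[H,F,C,D] q_used=3 → run H
t=15: queue=[F,C,D,H] q_used=0 → run F
t=16: queue=[F,C,D,H] q_used=1 → run F
t=17: queue=[F,C,D,H] q_used=2 → run F
t=18: queue=[F,C,D,H] q_used=3 → run F
t=19: queue=[C,D,H,F] q_used=0 → run C
t=20: queue=[C,D,H,F] q_used=1 → run C
t=21: queue=[C,D,H,F] q_used=2 → run C
t=22: queue=[C,D,H,F] q_used=3 → run C
t=23: queue=[D,H,F] q_used=0 → run D
t=24: queue=[D,H,F] q_used=1 → run D
t=25: queue=[H,F] q_used=0 → run H
t=26: queue=[H,F] q_used=1 → run H
t=27: queue=[H,F] q_used=2 → run H
t=28: queue=[H,F] q_used=3 → run H
t=29: queue=[F] q_used=0 → run F
t=30: queue=[F] q_used=1 → run F
t=31: queue=[F] q_used=2 → run F
t=32: (idle)
t=33: (idle)
t=34: (idle)
t=35: (idle)
t=36: (idle)

context switches = 9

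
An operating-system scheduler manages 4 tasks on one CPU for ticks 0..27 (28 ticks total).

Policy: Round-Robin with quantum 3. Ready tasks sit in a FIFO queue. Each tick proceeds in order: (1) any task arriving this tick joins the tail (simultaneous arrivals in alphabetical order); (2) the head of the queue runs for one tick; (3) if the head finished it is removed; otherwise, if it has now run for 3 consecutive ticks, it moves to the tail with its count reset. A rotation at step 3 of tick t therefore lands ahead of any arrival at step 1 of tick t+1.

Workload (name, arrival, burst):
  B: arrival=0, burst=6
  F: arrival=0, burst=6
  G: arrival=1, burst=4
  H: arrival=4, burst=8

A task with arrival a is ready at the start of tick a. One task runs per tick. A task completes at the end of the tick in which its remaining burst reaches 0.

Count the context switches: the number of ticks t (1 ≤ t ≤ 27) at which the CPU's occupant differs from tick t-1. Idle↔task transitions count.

context switches = 8

t=0: queue=[B,F] q_used=0 → run B
t=1: queue=[B,F,G] q_used=1 → run B
t=2: queue=[B,F,G] q_used=2 → run B
t=3: queue=[F,G,B] q_used=0 → run F
t=4: queue=[F,G,B,H] q_used=1 → run F
t=5: queue=[F,G,B,H] q_used=2 → run F
t=6: queue=[G,B,H,F] q_used=0 → run G
t=7: queue=[G,B,H,F] q_used=1 → run G
t=8: queue=[G,B,H,F] q_used=2 → run G
t=9: queue=[B,H,F,G] q_used=0 → run B
t=10: queue=[B,H,F,G] q_used=1 → run B
t=11: queue=[B,H,F,G] q_used=2 → run B
t=12: queue=[H,F,G] q_used=0 → run H
t=13: queue=[H,F,G] q_used=1 → run H
t=14: queue=[H,F,G] q_used=2 → run H
t=15: queue=[F,G,H] q_used=0 → run F
t=16: queue=[F,G,H] q_used=1 → run F
t=17: queue=[F,G,H] q_used=2 → run F
t=18: queue=[G,H] q_used=0 → run G
t=19: queue=[H] q_used=0 → run H
t=20: queue=[H] q_used=1 → run H
t=21: queue=[H] q_used=2 → run H
t=22: queue=[H] q_used=0 → run H
t=23: queue=[H] q_used=1 → run H
t=24: (idle)
t=25: (idle)
t=26: (idle)
t=27: (idle)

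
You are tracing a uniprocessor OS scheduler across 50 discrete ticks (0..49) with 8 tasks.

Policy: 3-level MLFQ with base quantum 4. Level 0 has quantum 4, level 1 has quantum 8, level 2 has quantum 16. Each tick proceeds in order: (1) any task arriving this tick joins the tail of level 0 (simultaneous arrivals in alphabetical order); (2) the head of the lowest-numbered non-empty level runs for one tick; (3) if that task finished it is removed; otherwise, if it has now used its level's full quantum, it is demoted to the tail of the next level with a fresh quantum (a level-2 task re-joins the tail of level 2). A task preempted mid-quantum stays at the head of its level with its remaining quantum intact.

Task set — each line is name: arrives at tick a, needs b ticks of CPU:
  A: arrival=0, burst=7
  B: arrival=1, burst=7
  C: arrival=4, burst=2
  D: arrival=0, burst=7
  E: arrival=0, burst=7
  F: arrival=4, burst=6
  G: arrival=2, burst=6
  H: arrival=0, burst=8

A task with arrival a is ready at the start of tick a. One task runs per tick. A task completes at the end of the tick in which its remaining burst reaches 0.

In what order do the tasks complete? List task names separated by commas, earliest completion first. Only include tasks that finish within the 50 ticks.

completion order = C, A, D, E, H, B, G, F

t=0: L0/L1/L2 = ADEH/-/- → run A
t=1: L0/L1/L2 = ADEHB/-/- → run A
t=2: L0/L1/L2 = ADEHBG/-/- → run A
t=3: L0/L1/L2 = ADEHBG/-/- → run A
t=4: L0/L1/L2 = DEHBGCF/A/- → run D
t=5: L0/L1/L2 = DEHBGCF/A/- → run D
t=6: L0/L1/L2 = DEHBGCF/A/- → run D
t=7: L0/L1/L2 = DEHBGCF/A/- → run D
t=8: L0/L1/L2 = EHBGCF/AD/- → run E
t=9: L0/L1/L2 = EHBGCF/AD/- → run E
t=10: L0/L1/L2 = EHBGCF/AD/- → run E
t=11: L0/L1/L2 = EHBGCF/AD/- → run E
t=12: L0/L1/L2 = HBGCF/ADE/- → run H
t=13: L0/L1/L2 = HBGCF/ADE/- → run H
t=14: L0/L1/L2 = HBGCF/ADE/- → run H
t=15: L0/L1/L2 = HBGCF/ADE/- → run H
t=16: L0/L1/L2 = BGCF/ADEH/- → run B
t=17: L0/L1/L2 = BGCF/ADEH/- → run B
t=18: L0/L1/L2 = BGCF/ADEH/- → run B
t=19: L0/L1/L2 = BGCF/ADEH/- → run B
t=20: L0/L1/L2 = GCF/ADEHB/- → run G
t=21: L0/L1/L2 = GCF/ADEHB/- → run G
t=22: L0/L1/L2 = GCF/ADEHB/- → run G
t=23: L0/L1/L2 = GCF/ADEHB/- → run G
t=24: L0/L1/L2 = CF/ADEHBG/- → run C
t=25: L0/L1/L2 = CF/ADEHBG/- → run C
t=26: L0/L1/L2 = F/ADEHBG/- → run F
t=27: L0/L1/L2 = F/ADEHBG/- → run F
t=28: L0/L1/L2 = F/ADEHBG/- → run F
t=29: L0/L1/L2 = F/ADEHBG/- → run F
t=30: L0/L1/L2 = -/ADEHBGF/- → run A
t=31: L0/L1/L2 = -/ADEHBGF/- → run A
t=32: L0/L1/L2 = -/ADEHBGF/- → run A
t=33: L0/L1/L2 = -/DEHBGF/- → run D
t=34: L0/L1/L2 = -/DEHBGF/- → run D
t=35: L0/L1/L2 = -/DEHBGF/- → run D
t=36: L0/L1/L2 = -/EHBGF/- → run E
t=37: L0/L1/L2 = -/EHBGF/- → run E
t=38: L0/L1/L2 = -/EHBGF/- → run E
t=39: L0/L1/L2 = -/HBGF/- → run H
t=40: L0/L1/L2 = -/HBGF/- → run H
t=41: L0/L1/L2 = -/HBGF/- → run H
t=42: L0/L1/L2 = -/HBGF/- → run H
t=43: L0/L1/L2 = -/BGF/- → run B
t=44: L0/L1/L2 = -/BGF/- → run B
t=45: L0/L1/L2 = -/BGF/- → run B
t=46: L0/L1/L2 = -/GF/- → run G
t=47: L0/L1/L2 = -/GF/- → run G
t=48: L0/L1/L2 = -/F/- → run F
t=49: L0/L1/L2 = -/F/- → run F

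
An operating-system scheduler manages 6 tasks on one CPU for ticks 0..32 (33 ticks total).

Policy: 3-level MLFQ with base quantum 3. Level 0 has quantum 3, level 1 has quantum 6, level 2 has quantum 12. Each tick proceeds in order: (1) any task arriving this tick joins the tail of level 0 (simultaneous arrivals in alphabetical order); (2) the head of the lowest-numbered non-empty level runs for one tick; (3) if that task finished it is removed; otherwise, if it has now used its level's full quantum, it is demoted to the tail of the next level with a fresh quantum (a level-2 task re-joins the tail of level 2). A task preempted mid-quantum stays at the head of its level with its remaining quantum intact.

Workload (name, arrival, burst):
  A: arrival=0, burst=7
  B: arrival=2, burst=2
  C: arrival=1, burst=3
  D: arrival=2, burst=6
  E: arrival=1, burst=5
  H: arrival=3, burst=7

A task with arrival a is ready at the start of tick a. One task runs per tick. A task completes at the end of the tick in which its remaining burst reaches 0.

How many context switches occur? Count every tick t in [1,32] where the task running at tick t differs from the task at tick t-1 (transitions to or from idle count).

t=0: L0/L1/L2 = A/-/- → run A
t=1: L0/L1/L2 = ACE/-/- → run A
t=2: L0/L1/L2 = ACEBD/-/- → run A
t=3: L0/L1/L2 = CEBDH/A/- → run C
t=4: L0/L1/L2 = CEBDH/A/- → run C
t=5: L0/L1/L2 = CEBDH/A/- → run C
t=6: L0/L1/L2 = EBDH/A/- → run E
t=7: L0/L1/L2 = EBDH/A/- → run E
t=8: L0/L1/L2 = EBDH/A/- → run E
t=9: L0/L1/L2 = BDH/AE/- → run B
t=10: L0/L1/L2 = BDH/AE/- → run B
t=11: L0/L1/L2 = DH/AE/- → run D
t=12: L0/L1/L2 = DH/AE/- → run D
t=13: L0/L1/L2 = DH/AE/- → run D
t=14: L0/L1/L2 = H/AED/- → run H
t=15: L0/L1/L2 = H/AED/- → run H
t=16: L0/L1/L2 = H/AED/- → run H
t=17: L0/L1/L2 = -/AEDH/- → run A
t=18: L0/L1/L2 = -/AEDH/- → run A
t=19: L0/L1/L2 = -/AEDH/- → run A
t=20: L0/L1/L2 = -/AEDH/- → run A
t=21: L0/L1/L2 = -/EDH/- → run E
t=22: L0/L1/L2 = -/EDH/- → run E
t=23: L0/L1/L2 = -/DH/- → run D
t=24: L0/L1/L2 = -/DH/- → run D
t=25: L0/L1/L2 = -/DH/- → run D
t=26: L0/L1/L2 = -/H/- → run H
t=27: L0/L1/L2 = -/H/- → run H
t=28: L0/L1/L2 = -/H/- → run H
t=29: L0/L1/L2 = -/H/- → run H
t=30: (idle)
t=31: (idle)
t=32: (idle)

context switches = 10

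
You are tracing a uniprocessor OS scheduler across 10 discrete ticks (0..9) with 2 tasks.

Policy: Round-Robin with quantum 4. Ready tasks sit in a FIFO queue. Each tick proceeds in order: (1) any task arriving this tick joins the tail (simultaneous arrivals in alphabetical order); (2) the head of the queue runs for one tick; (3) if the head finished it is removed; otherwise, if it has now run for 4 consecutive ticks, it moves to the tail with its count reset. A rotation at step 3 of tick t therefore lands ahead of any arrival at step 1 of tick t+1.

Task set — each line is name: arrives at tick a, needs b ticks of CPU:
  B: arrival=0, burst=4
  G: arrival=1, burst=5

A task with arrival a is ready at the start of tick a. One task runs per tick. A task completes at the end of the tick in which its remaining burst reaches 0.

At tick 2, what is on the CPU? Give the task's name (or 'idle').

running at tick 2 = B

t=0: queue=[B] q_used=0 → run B
t=1: queue=[B,G] q_used=1 → run B
t=2: queue=[B,G] q_used=2 → run B
t=3: queue=[B,G] q_used=3 → run B
t=4: queue=[G] q_used=0 → run G
t=5: queue=[G] q_used=1 → run G
t=6: queue=[G] q_used=2 → run G
t=7: queue=[G] q_used=3 → run G
t=8: queue=[G] q_used=0 → run G
t=9: (idle)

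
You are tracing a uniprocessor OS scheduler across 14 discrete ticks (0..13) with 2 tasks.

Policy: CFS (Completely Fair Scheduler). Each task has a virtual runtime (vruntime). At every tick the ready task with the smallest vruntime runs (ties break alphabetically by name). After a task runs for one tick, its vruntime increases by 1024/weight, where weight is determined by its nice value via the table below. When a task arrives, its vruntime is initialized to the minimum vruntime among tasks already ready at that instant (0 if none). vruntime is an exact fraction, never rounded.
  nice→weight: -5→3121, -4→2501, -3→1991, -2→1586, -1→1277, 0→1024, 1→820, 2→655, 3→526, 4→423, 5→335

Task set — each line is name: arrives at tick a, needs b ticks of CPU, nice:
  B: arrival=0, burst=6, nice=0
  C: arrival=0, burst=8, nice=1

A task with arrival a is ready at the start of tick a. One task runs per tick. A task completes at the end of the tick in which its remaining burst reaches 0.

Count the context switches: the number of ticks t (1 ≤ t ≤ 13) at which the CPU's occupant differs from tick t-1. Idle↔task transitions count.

t=0: vr[B=0 C=0] → run B
t=1: vr[B=1 C=0] → run C
t=2: vr[B=1 C=256/205] → run B
t=3: vr[B=2 C=256/205] → run C
t=4: vr[B=2 C=512/205] → run B
t=5: vr[B=3 C=512/205] → run C
t=6: vr[B=3 C=768/205] → run B
t=7: vr[B=4 C=768/205] → run C
t=8: vr[B=4 C=1024/205] → run B
t=9: vr[B=5 C=1024/205] → run C
t=10: vr[B=5 C=256/41] → run B
t=11: vr[C=256/41] → run C
t=12: vr[C=1536/205] → run C
t=13: vr[C=1792/205] → run C

context switches = 11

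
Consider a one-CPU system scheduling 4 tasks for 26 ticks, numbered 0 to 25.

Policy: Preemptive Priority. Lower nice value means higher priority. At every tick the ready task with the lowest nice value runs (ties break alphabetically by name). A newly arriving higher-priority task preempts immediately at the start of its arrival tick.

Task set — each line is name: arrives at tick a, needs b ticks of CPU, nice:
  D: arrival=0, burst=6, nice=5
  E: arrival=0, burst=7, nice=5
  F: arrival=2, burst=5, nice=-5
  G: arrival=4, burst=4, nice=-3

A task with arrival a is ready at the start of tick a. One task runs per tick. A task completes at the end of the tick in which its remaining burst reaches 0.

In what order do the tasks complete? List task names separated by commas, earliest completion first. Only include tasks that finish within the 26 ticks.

completion order = F, G, D, E

t=0: ready={D,E} → run D
t=1: ready={D,E} → run D
t=2: ready={D,E,F} → run F
t=3: ready={D,E,F} → run F
t=4: ready={D,E,F,G} → run F
t=5: ready={D,E,F,G} → run F
t=6: ready={D,E,F,G} → run F
t=7: ready={D,E,G} → run G
t=8: ready={D,E,G} → run G
t=9: ready={D,E,G} → run G
t=10: ready={D,E,G} → run G
t=11: ready={D,E} → run D
t=12: ready={D,E} → run D
t=13: ready={D,E} → run D
t=14: ready={D,E} → run D
t=15: ready={E} → run E
t=16: ready={E} → run E
t=17: ready={E} → run E
t=18: ready={E} → run E
t=19: ready={E} → run E
t=20: ready={E} → run E
t=21: ready={E} → run E
t=22: (idle)
t=23: (idle)
t=24: (idle)
t=25: (idle)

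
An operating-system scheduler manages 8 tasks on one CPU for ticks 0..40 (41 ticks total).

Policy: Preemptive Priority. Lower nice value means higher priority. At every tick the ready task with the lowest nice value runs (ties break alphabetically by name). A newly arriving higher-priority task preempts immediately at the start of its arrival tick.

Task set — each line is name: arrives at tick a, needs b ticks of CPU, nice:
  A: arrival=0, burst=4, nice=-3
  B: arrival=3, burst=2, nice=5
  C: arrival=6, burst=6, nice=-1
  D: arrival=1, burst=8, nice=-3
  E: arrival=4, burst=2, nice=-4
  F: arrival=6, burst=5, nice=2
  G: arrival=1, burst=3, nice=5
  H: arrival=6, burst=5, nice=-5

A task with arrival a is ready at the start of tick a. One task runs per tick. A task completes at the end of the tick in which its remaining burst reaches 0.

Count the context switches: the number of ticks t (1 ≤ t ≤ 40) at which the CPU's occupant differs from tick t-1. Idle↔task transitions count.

context switches = 8

t=0: ready={A} → run A
t=1: ready={A,D,G} → run A
t=2: ready={A,D,G} → run A
t=3: ready={A,B,D,G} → run A
t=4: ready={B,D,E,G} → run E
t=5: ready={B,D,E,G} → run E
t=6: ready={B,C,D,F,G,H} → run H
t=7: ready={B,C,D,F,G,H} → run H
t=8: ready={B,C,D,F,G,H} → run H
t=9: ready={B,C,D,F,G,H} → run H
t=10: ready={B,C,D,F,G,H} → run H
t=11: ready={B,C,D,F,G} → run D
t=12: ready={B,C,D,F,G} → run D
t=13: ready={B,C,D,F,G} → run D
t=14: ready={B,C,D,F,G} → run D
t=15: ready={B,C,D,F,G} → run D
t=16: ready={B,C,D,F,G} → run D
t=17: ready={B,C,D,F,G} → run D
t=18: ready={B,C,D,F,G} → run D
t=19: ready={B,C,F,G} → run C
t=20: ready={B,C,F,G} → run C
t=21: ready={B,C,F,G} → run C
t=22: ready={B,C,F,G} → run C
t=23: ready={B,C,F,G} → run C
t=24: ready={B,C,F,G} → run C
t=25: ready={B,F,G} → run F
t=26: ready={B,F,G} → run F
t=27: ready={B,F,G} → run F
t=28: ready={B,F,G} → run F
t=29: ready={B,F,G} → run F
t=30: ready={B,G} → run B
t=31: ready={B,G} → run B
t=32: ready={G} → run G
t=33: ready={G} → run G
t=34: ready={G} → run G
t=35: (idle)
t=36: (idle)
t=37: (idle)
t=38: (idle)
t=39: (idle)
t=40: (idle)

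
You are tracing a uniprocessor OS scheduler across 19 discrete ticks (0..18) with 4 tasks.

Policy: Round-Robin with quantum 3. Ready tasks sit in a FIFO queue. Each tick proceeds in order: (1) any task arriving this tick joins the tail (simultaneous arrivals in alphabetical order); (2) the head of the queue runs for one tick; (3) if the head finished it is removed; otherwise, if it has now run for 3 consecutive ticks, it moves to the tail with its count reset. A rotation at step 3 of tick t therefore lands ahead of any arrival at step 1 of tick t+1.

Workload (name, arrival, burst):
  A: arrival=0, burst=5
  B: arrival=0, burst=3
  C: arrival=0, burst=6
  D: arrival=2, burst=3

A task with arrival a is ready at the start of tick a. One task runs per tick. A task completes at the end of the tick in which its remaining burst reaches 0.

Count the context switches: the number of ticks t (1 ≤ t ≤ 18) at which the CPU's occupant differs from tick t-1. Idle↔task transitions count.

context switches = 6

t=0: queue=[A,B,C] q_used=0 → run A
t=1: queue=[A,B,C] q_used=1 → run A
t=2: queue=[A,B,C,D] q_used=2 → run A
t=3: queue=[B,C,D,A] q_used=0 → run B
t=4: queue=[B,C,D,A] q_used=1 → run B
t=5: queue=[B,C,D,A] q_used=2 → run B
t=6: queue=[C,D,A] q_used=0 → run C
t=7: queue=[C,D,A] q_used=1 → run C
t=8: queue=[C,D,A] q_used=2 → run C
t=9: queue=[D,A,C] q_used=0 → run D
t=10: queue=[D,A,C] q_used=1 → run D
t=11: queue=[D,A,C] q_used=2 → run D
t=12: queue=[A,C] q_used=0 → run A
t=13: queue=[A,C] q_used=1 → run A
t=14: queue=[C] q_used=0 → run C
t=15: queue=[C] q_used=1 → run C
t=16: queue=[C] q_used=2 → run C
t=17: (idle)
t=18: (idle)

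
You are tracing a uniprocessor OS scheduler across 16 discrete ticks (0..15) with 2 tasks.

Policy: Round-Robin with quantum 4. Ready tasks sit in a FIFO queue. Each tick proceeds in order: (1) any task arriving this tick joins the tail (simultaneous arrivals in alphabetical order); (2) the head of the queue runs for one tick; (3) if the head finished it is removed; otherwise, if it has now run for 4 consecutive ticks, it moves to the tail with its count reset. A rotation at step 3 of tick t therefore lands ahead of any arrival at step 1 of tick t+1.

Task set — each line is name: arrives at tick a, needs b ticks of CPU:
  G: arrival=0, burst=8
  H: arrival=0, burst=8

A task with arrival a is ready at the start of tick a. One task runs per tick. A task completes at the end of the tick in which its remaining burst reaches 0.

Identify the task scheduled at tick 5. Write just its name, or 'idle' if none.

t=0: queue=[G,H] q_used=0 → run G
t=1: queue=[G,H] q_used=1 → run G
t=2: queue=[G,H] q_used=2 → run G
t=3: queue=[G,H] q_used=3 → run G
t=4: queue=[H,G] q_used=0 → run H
t=5: queue=[H,G] q_used=1 → run H
t=6: queue=[H,G] q_used=2 → run H
t=7: queue=[H,G] q_used=3 → run H
t=8: queue=[G,H] q_used=0 → run G
t=9: queue=[G,H] q_used=1 → run G
t=10: queue=[G,H] q_used=2 → run G
t=11: queue=[G,H] q_used=3 → run G
t=12: queue=[H] q_used=0 → run H
t=13: queue=[H] q_used=1 → run H
t=14: queue=[H] q_used=2 → run H
t=15: queue=[H] q_used=3 → run H

running at tick 5 = H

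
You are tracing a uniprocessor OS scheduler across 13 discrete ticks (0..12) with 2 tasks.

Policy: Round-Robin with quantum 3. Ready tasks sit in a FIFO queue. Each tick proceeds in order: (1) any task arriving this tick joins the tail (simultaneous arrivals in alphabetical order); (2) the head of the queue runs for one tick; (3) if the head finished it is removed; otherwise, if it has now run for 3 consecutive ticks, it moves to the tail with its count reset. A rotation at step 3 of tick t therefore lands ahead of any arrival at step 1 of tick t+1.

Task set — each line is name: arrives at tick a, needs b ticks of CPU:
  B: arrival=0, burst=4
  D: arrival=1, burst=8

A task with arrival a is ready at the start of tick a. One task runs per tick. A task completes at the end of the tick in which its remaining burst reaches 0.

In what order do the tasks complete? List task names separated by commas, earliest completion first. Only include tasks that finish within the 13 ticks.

t=0: queue=[B] q_used=0 → run B
t=1: queue=[B,D] q_used=1 → run B
t=2: queue=[B,D] q_used=2 → run B
t=3: queue=[D,B] q_used=0 → run D
t=4: queue=[D,B] q_used=1 → run D
t=5: queue=[D,B] q_used=2 → run D
t=6: queue=[B,D] q_used=0 → run B
t=7: queue=[D] q_used=0 → run D
t=8: queue=[D] q_used=1 → run D
t=9: queue=[D] q_used=2 → run D
t=10: queue=[D] q_used=0 → run D
t=11: queue=[D] q_used=1 → run D
t=12: (idle)

completion order = B, D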